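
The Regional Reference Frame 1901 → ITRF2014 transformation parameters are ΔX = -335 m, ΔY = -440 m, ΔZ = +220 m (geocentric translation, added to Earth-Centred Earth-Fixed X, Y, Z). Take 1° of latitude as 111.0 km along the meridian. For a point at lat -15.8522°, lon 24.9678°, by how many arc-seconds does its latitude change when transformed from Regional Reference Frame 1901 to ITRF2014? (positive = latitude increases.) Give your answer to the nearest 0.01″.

Δφ = 2.53″

sin φ = -0.273157, cos φ = 0.961970, sin λ = 0.422109, cos λ = 0.906545.
North component: ΔN = −sin φ cos λ·ΔX − sin φ sin λ·ΔY + cos φ·ΔZ = −(-0.273157)(0.906545)(-335) − (-0.273157)(0.422109)(-440) + (0.961970)(220) = 77.94 m.
1° of latitude spans 111000 m, so Δφ = 77.94 / 111000 × 3600 = 2.528″.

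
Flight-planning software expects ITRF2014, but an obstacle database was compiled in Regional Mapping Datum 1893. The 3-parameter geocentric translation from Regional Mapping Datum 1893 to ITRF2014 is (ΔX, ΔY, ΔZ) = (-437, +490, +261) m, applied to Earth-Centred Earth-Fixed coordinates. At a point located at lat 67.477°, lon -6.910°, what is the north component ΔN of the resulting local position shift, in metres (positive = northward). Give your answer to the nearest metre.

ΔN = 555 m

At φ = 67.477°, λ = -6.910°: sin φ = 0.923726, cos φ = 0.383054, sin λ = -0.120310, cos λ = 0.992736.
ΔN = −sin φ cos λ·ΔX − sin φ sin λ·ΔY + cos φ·ΔZ = −(0.923726)(0.992736)(-437) − (0.923726)(-0.120310)(490) + (0.383054)(261) = 555.17 m.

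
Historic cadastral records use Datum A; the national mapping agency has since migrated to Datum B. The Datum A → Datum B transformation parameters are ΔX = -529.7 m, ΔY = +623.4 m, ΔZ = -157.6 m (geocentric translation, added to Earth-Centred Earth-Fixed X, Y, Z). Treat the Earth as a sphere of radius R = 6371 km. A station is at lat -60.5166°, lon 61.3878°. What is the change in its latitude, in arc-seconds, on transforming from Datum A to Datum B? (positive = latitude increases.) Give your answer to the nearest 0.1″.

sin φ = -0.870498, cos φ = 0.492171, sin λ = 0.877881, cos λ = 0.478879.
North component: ΔN = −sin φ cos λ·ΔX − sin φ sin λ·ΔY + cos φ·ΔZ = −(-0.870498)(0.478879)(-529.7) − (-0.870498)(0.877881)(623.4) + (0.492171)(-157.6) = 178.02 m.
1° of latitude spans πR/180 = 111195 m, so Δφ = 178.02 / 111195 × 3600 = 5.763″.

Δφ = 5.8″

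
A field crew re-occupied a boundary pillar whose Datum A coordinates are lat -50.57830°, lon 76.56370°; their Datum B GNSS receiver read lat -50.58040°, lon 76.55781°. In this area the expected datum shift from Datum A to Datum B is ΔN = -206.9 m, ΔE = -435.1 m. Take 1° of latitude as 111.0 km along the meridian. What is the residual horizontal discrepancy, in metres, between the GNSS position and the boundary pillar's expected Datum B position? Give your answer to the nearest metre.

Observed coordinate differences: Δφ = -0.00210°, Δλ = -0.00589°.
Converting to metres (1° lat = 111000 m, cos φ = 0.635023): observed ΔN = -233.1 m, observed ΔE = -415.2 m.
Subtracting the expected shift leaves a residual of -233.1 − (-206.9) = -26.2 m north and -415.2 − (-435.1) = 19.9 m east.
Residual distance = √((-26.2)² + 19.9²) = 32.9 m.

33 m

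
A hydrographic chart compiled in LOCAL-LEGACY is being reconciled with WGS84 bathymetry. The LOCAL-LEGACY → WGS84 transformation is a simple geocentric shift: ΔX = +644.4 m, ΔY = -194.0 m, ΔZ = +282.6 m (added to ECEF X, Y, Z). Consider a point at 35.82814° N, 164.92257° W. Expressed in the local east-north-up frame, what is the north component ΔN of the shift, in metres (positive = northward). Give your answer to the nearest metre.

ΔN = 564 m

The local north axis is (−sin φ cos λ, −sin φ sin λ, cos φ), giving ΔN = 364.218 − 29.539 + 229.125 = 563.80 m.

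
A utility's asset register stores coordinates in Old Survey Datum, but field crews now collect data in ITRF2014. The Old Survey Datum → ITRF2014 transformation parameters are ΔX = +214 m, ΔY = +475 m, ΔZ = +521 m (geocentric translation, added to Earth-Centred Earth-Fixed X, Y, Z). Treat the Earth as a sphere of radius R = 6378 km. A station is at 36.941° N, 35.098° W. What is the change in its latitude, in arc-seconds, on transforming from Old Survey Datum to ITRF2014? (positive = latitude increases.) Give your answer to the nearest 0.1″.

Δφ = 15.4″

sin φ = 0.600992, cos φ = 0.799255, sin λ = -0.574977, cos λ = 0.818170.
North component: ΔN = −sin φ cos λ·ΔX − sin φ sin λ·ΔY + cos φ·ΔZ = −(0.600992)(0.818170)(214) − (0.600992)(-0.574977)(475) + (0.799255)(521) = 475.32 m.
1° of latitude spans πR/180 = 111317 m, so Δφ = 475.32 / 111317 × 3600 = 15.372″.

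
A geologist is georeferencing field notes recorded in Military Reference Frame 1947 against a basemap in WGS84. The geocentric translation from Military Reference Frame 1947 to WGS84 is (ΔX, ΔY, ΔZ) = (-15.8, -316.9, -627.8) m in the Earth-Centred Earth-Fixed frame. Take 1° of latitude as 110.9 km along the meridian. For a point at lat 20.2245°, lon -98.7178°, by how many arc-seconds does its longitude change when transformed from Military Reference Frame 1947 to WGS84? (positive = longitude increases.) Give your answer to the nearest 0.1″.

sin φ = 0.345699, cos φ = 0.938345, sin λ = -0.988447, cos λ = -0.151568.
East component: ΔE = −sin λ·ΔX + cos λ·ΔY = −(-0.988447)(-15.8) + (-0.151568)(-316.9) = 32.41 m.
1° of latitude spans 110900 m; at latitude φ, 1° of longitude spans that × cos φ = 104062.5 m, so Δλ = 32.41 / 104062.5 × 3600 = 1.121″.

Δλ = 1.1″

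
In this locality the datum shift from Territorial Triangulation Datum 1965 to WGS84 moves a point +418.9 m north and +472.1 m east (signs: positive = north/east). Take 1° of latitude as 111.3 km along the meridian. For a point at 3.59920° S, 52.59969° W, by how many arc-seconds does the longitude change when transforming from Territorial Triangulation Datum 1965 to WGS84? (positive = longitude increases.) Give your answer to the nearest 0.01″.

Δλ = 15.30″

At latitude -3.59920°, cos φ = 0.998028.
1° of longitude at this latitude = 111.3 × cos φ = 111.08 km, so Δλ = 472.1 / 111080.5 = 0.0042501° = 15.300″.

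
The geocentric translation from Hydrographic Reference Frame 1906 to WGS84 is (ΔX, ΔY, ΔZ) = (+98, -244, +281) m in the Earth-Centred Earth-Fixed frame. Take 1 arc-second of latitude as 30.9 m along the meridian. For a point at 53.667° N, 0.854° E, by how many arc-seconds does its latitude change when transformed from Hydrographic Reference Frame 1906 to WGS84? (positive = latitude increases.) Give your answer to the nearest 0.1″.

Δφ = 2.9″

sin φ = 0.805587, cos φ = 0.592477, sin λ = 0.014905, cos λ = 0.999889.
North component: ΔN = −sin φ cos λ·ΔX − sin φ sin λ·ΔY + cos φ·ΔZ = −(0.805587)(0.999889)(98) − (0.805587)(0.014905)(-244) + (0.592477)(281) = 90.48 m.
1° of latitude spans 3600 × 30.90 = 111240 m, so Δφ = 90.48 / 111240 × 3600 = 2.928″.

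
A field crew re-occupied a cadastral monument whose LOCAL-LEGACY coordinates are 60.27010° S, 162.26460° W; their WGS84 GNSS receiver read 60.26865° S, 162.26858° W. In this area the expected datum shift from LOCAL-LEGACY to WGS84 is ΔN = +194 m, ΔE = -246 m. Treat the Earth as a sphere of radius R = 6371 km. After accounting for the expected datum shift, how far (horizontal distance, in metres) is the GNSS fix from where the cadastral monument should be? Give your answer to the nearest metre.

42 m

Observed coordinate differences: Δφ = +0.00145°, Δλ = -0.00398°.
Converting to metres (1° lat = 111195 m, cos φ = 0.495912): observed ΔN = 161.2 m, observed ΔE = -219.5 m.
Subtracting the expected shift leaves a residual of 161.2 − (194) = -32.8 m north and -219.5 − (-246) = 26.5 m east.
Residual distance = √((-32.8)² + 26.5²) = 42.2 m.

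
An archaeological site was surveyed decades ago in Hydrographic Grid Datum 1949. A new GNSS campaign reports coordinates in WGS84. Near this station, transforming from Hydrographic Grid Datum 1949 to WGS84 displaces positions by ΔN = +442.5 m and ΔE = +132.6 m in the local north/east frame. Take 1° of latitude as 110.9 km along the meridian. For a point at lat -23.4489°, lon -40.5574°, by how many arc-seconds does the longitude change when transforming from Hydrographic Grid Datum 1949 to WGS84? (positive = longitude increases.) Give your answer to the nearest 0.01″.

Δλ = 4.69″

At latitude -23.4489°, cos φ = 0.917415.
1° of longitude at this latitude = 110.9 × cos φ = 101.74 km, so Δλ = 132.6 / 101741.4 = 0.0013033° = 4.692″.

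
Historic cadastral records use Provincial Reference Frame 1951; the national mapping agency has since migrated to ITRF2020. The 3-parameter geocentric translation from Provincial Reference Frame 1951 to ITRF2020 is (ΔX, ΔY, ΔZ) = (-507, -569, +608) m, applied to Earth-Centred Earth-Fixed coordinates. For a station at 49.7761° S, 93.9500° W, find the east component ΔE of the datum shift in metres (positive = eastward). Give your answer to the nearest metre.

At φ = -49.7761°, λ = -93.9500°: sin φ = -0.763527, cos φ = 0.645776, sin λ = -0.997625, cos λ = -0.068886.
ΔE = −sin λ·ΔX + cos λ·ΔY = −(-0.997625)·(-507) + (-0.068886)·(-569) = -466.60 m.

ΔE = -467 m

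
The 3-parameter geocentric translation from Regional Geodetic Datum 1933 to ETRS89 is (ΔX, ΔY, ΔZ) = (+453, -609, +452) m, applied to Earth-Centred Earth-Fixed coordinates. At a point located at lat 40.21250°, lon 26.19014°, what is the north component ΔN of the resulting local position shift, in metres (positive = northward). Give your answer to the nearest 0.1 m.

ΔN = 256.3 m

The local north axis is (−sin φ cos λ, −sin φ sin λ, cos φ), giving ΔN = -262.441 + 173.533 + 345.172 = 256.26 m.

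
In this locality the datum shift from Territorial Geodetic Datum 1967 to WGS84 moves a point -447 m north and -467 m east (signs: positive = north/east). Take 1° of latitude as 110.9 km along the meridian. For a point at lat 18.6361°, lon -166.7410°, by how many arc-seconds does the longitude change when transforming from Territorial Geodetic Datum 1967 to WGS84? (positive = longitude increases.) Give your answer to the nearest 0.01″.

At latitude 18.6361°, cos φ = 0.947567.
1° of longitude at this latitude = 110.9 × cos φ = 105.09 km, so Δλ = -467.0 / 105085.2 = -0.0044440° = -15.998″.

Δλ = -16.00″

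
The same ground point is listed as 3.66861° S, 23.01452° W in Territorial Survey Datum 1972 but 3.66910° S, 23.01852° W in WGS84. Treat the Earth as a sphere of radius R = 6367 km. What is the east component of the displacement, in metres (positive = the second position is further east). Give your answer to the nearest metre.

Δφ = -3.66910° − -3.66861° = -0.00049°; Δλ = -23.01852° − -23.01452° = -0.00400°.
1° along a meridian = πR/180 = 111125 m.
ΔN = Δφ × 111125 = -54.5 m; ΔE = Δλ × 111125 × cos(-3.66861°) = -0.00400 × 111125 × 0.997951 = -443.6 m.

ΔE = -444 m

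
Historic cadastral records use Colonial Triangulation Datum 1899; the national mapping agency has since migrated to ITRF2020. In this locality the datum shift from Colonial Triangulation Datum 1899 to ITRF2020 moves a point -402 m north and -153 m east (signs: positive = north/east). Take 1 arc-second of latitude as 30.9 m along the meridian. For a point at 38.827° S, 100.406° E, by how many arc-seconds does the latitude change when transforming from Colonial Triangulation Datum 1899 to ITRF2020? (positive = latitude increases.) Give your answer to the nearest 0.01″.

Δφ = -13.01″

1″ of latitude = 30.90 m, so Δφ = -402.0 / 30.90 = -13.010″.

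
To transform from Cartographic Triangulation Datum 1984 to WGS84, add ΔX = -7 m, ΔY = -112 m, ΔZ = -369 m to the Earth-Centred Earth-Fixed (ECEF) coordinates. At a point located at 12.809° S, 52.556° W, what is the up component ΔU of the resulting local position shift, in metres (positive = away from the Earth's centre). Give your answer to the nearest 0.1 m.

The local up (radial) axis is (cos φ cos λ, cos φ sin λ, sin φ), giving ΔU = -4.150 + 86.709 + 81.808 = 164.37 m.

ΔU = 164.4 m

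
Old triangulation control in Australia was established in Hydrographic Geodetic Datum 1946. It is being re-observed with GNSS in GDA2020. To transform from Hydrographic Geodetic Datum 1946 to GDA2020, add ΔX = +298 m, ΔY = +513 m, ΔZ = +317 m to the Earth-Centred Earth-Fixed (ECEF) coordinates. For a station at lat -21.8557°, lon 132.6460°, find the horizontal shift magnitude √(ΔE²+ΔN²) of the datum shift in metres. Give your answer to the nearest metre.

At φ = -21.8557°, λ = 132.6460°: sin φ = -0.372270, cos φ = 0.928124, sin λ = 0.735553, cos λ = -0.677467.
ΔE = −sin λ·ΔX + cos λ·ΔY = −(0.735553)·(298) + (-0.677467)·(513) = -566.74 m.
ΔN = −sin φ cos λ·ΔX − sin φ sin λ·ΔY + cos φ·ΔZ = −(-0.372270)(-0.677467)(298) − (-0.372270)(0.735553)(513) + (0.928124)(317) = 359.53 m.
Horizontal magnitude = √(ΔE² + ΔN²) = √((-566.74)² + 359.53²) = 671.16 m.

671 m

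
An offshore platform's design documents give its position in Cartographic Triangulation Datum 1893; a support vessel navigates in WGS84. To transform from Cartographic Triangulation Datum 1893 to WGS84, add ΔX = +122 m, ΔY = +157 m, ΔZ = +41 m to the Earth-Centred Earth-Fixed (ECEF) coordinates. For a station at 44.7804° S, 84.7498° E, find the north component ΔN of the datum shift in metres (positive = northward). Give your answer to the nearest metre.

ΔN = 147 m

At φ = -44.7804°, λ = 84.7498°: sin φ = -0.704391, cos φ = 0.709812, sin λ = 0.995805, cos λ = 0.091505.
ΔN = −sin φ cos λ·ΔX − sin φ sin λ·ΔY + cos φ·ΔZ = −(-0.704391)(0.091505)(122) − (-0.704391)(0.995805)(157) + (0.709812)(41) = 147.09 m.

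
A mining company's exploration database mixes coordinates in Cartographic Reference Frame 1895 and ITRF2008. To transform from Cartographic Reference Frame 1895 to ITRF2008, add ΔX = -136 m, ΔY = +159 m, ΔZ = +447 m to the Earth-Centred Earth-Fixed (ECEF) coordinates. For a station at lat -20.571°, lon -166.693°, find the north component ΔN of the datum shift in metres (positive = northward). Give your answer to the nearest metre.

ΔN = 452 m

At φ = -20.571°, λ = -166.693°: sin φ = -0.351368, cos φ = 0.936237, sin λ = -0.230169, cos λ = -0.973151.
ΔN = −sin φ cos λ·ΔX − sin φ sin λ·ΔY + cos φ·ΔZ = −(-0.351368)(-0.973151)(-136) − (-0.351368)(-0.230169)(159) + (0.936237)(447) = 452.14 m.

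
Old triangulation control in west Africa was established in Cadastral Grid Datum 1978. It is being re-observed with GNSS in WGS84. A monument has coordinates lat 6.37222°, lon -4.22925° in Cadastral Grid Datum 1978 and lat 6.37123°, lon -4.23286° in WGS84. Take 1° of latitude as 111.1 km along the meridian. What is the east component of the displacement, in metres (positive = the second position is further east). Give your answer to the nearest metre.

Δφ = 6.37123° − 6.37222° = -0.00099°; Δλ = -4.23286° − -4.22925° = -0.00361°.
ΔN = Δφ × 111100 = -110.0 m; ΔE = Δλ × 111100 × cos(6.37222°) = -0.00361 × 111100 × 0.993822 = -398.6 m.

ΔE = -399 m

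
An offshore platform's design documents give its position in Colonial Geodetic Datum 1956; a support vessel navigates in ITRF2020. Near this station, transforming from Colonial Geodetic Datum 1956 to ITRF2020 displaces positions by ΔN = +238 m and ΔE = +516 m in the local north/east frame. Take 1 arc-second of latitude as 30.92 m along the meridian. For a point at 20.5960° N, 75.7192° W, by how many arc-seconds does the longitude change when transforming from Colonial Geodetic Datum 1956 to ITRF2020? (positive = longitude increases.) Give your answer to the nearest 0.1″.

At latitude 20.5960°, cos φ = 0.936084.
1″ of longitude at this latitude = 30.92 × cos φ = 28.9437 m, so Δλ = 516.0 / 28.9437 = 17.828″.

Δλ = 17.8″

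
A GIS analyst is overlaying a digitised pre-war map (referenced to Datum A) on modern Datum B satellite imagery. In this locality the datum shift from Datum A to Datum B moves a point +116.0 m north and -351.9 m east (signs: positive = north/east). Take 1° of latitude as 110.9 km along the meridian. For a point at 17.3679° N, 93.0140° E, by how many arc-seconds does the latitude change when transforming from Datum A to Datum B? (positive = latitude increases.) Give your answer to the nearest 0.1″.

Δφ = 3.8″

1° of latitude = 110.9 km, so Δφ = 116.0 / 110900 = 0.0010460° = 3.766″.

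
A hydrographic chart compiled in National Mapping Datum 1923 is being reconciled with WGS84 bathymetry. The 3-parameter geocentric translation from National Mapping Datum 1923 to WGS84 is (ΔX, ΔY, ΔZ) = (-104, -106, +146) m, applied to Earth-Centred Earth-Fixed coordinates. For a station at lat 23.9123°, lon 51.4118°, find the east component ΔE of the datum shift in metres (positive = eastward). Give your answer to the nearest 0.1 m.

ΔE = 15.2 m

At φ = 23.9123°, λ = 51.4118°: sin φ = 0.405338, cos φ = 0.914167, sin λ = 0.781649, cos λ = 0.623719.
ΔE = −sin λ·ΔX + cos λ·ΔY = −(0.781649)·(-104) + (0.623719)·(-106) = 15.18 m.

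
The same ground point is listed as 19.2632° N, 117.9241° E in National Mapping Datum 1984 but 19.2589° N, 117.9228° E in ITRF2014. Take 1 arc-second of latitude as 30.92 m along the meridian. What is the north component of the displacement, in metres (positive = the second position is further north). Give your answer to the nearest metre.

ΔN = -479 m

Δφ = 19.2589° − 19.2632° = -0.0043°; Δλ = 117.9228° − 117.9241° = -0.0013°.
1° of latitude = 3600 × 30.92 = 111312 m.
ΔN = Δφ × 111312 = -478.6 m; ΔE = Δλ × 111312 × cos(19.2632°) = -0.0013 × 111312 × 0.944013 = -136.6 m.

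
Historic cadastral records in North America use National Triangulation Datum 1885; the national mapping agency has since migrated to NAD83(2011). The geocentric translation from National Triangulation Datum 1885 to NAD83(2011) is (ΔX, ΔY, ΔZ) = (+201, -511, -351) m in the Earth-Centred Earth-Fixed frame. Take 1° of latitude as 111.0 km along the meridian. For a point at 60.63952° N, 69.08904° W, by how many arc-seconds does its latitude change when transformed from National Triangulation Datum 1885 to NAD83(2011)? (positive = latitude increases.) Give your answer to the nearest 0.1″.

Δφ = -21.1″

sin φ = 0.871552, cos φ = 0.490303, sin λ = -0.934136, cos λ = 0.356917.
North component: ΔN = −sin φ cos λ·ΔX − sin φ sin λ·ΔY + cos φ·ΔZ = −(0.871552)(0.356917)(201) − (0.871552)(-0.934136)(-511) + (0.490303)(-351) = -650.65 m.
1° of latitude spans 111000 m, so Δφ = -650.65 / 111000 × 3600 = -21.102″.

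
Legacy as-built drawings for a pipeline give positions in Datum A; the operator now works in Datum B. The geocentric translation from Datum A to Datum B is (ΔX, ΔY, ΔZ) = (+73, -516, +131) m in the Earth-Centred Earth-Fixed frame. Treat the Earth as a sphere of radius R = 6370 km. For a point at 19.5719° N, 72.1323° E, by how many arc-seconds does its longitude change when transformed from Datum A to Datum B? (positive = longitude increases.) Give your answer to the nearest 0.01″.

sin φ = 0.334990, cos φ = 0.942222, sin λ = 0.951768, cos λ = 0.306820.
East component: ΔE = −sin λ·ΔX + cos λ·ΔY = −(0.951768)(73) + (0.306820)(-516) = -227.80 m.
1° of latitude spans πR/180 = 111177 m; at latitude φ, 1° of longitude spans that × cos φ = 104753.8 m, so Δλ = -227.80 / 104753.8 × 3600 = -7.829″.

Δλ = -7.83″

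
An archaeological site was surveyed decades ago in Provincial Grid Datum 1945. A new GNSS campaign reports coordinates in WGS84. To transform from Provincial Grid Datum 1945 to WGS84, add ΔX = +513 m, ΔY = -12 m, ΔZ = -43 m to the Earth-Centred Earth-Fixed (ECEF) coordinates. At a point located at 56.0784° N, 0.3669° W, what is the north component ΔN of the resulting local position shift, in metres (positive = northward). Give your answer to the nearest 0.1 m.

At φ = 56.0784°, λ = -0.3669°: sin φ = 0.829802, cos φ = 0.558058, sin λ = -0.006404, cos λ = 0.999979.
ΔN = −sin φ cos λ·ΔX − sin φ sin λ·ΔY + cos φ·ΔZ = −(0.829802)(0.999979)(513) − (0.829802)(-0.006404)(-12) + (0.558058)(-43) = -449.74 m.

ΔN = -449.7 m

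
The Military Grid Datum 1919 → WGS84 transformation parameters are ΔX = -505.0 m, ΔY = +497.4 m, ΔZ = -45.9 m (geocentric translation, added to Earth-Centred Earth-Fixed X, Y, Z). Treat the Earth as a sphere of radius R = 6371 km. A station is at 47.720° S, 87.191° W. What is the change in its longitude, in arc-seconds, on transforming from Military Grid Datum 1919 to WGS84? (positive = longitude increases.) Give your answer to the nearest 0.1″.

sin φ = -0.739866, cos φ = 0.672754, sin λ = -0.998798, cos λ = 0.049007.
East component: ΔE = −sin λ·ΔX + cos λ·ΔY = −(-0.998798)(-505.0) + (0.049007)(497.4) = -480.02 m.
1° of latitude spans πR/180 = 111195 m; at latitude φ, 1° of longitude spans that × cos φ = 74806.9 m, so Δλ = -480.02 / 74806.9 × 3600 = -23.100″.

Δλ = -23.1″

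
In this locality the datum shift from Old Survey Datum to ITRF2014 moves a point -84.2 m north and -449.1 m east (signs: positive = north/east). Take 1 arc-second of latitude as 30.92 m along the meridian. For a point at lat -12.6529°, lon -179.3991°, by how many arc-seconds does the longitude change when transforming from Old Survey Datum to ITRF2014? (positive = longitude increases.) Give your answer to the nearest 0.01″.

Δλ = -14.89″

At latitude -12.6529°, cos φ = 0.975715.
1″ of longitude at this latitude = 30.92 × cos φ = 30.1691 m, so Δλ = -449.1 / 30.1691 = -14.886″.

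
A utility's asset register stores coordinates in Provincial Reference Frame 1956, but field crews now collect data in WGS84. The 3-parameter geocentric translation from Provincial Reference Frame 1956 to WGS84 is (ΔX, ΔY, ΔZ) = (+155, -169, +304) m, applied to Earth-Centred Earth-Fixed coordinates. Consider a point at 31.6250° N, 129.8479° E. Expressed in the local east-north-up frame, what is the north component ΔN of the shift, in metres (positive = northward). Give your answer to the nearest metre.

At φ = 31.6250°, λ = 129.8479°: sin φ = 0.524357, cos φ = 0.851498, sin λ = 0.767748, cos λ = -0.640752.
ΔN = −sin φ cos λ·ΔX − sin φ sin λ·ΔY + cos φ·ΔZ = −(0.524357)(-0.640752)(155) − (0.524357)(0.767748)(-169) + (0.851498)(304) = 378.97 m.

ΔN = 379 m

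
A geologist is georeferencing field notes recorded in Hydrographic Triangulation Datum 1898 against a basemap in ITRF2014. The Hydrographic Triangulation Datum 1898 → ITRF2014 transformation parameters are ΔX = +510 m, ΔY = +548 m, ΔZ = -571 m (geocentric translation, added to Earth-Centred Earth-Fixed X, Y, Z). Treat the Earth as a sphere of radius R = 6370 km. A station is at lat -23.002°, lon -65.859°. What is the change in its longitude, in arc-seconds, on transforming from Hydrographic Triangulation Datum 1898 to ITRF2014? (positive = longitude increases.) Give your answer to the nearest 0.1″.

Δλ = 24.3″

sin φ = -0.390763, cos φ = 0.920491, sin λ = -0.912542, cos λ = 0.408984.
East component: ΔE = −sin λ·ΔX + cos λ·ΔY = −(-0.912542)(510) + (0.408984)(548) = 689.52 m.
1° of latitude spans πR/180 = 111177 m; at latitude φ, 1° of longitude spans that × cos φ = 102337.9 m, so Δλ = 689.52 / 102337.9 × 3600 = 24.256″.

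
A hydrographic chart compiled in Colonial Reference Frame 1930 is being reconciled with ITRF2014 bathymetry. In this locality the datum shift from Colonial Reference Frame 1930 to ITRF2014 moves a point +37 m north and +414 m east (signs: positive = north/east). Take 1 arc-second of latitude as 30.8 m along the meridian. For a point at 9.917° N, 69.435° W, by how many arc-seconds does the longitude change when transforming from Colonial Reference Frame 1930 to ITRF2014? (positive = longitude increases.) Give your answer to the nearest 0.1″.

At latitude 9.917°, cos φ = 0.985058.
1″ of longitude at this latitude = 30.80 × cos φ = 30.3398 m, so Δλ = 414.0 / 30.3398 = 13.645″.

Δλ = 13.6″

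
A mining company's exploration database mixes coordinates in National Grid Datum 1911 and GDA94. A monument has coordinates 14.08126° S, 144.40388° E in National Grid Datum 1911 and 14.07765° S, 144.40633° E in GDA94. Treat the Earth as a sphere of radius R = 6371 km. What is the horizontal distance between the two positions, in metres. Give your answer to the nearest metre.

481 m

Δφ = -14.07765° − -14.08126° = +0.00361°; Δλ = 144.40633° − 144.40388° = +0.00245°.
1° along a meridian = πR/180 = 111195 m.
ΔN = Δφ × 111195 = 401.4 m; ΔE = Δλ × 111195 × cos(-14.08126°) = +0.00245 × 111195 × 0.969952 = 264.2 m.
Distance = √(ΔE² + ΔN²) = √(264.2² + 401.4²) = 480.6 m.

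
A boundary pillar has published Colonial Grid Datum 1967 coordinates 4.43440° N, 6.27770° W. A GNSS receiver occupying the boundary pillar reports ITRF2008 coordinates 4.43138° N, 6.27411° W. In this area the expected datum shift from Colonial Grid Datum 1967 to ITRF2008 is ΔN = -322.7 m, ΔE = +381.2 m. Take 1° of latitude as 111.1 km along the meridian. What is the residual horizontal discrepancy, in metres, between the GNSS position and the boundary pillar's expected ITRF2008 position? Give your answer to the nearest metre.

21 m

Observed coordinate differences: Δφ = -0.00302°, Δλ = +0.00359°.
Converting to metres (1° lat = 111100 m, cos φ = 0.997007): observed ΔN = -335.5 m, observed ΔE = 397.7 m.
Subtracting the expected shift leaves a residual of -335.5 − (-322.7) = -12.8 m north and 397.7 − (381.2) = 16.5 m east.
Residual distance = √((-12.8)² + 16.5²) = 20.9 m.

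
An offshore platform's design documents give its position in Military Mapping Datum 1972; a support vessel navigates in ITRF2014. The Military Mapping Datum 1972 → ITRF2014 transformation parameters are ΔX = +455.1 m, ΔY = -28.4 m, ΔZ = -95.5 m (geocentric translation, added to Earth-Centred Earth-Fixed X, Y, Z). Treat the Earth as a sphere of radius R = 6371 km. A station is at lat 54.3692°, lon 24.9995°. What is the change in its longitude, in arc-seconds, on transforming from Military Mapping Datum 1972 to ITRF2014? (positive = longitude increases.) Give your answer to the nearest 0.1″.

Δλ = -12.1″

sin φ = 0.812788, cos φ = 0.582560, sin λ = 0.422610, cos λ = 0.906311.
East component: ΔE = −sin λ·ΔX + cos λ·ΔY = −(0.422610)(455.1) + (0.906311)(-28.4) = -218.07 m.
1° of latitude spans πR/180 = 111195 m; at latitude φ, 1° of longitude spans that × cos φ = 64777.7 m, so Δλ = -218.07 / 64777.7 × 3600 = -12.119″.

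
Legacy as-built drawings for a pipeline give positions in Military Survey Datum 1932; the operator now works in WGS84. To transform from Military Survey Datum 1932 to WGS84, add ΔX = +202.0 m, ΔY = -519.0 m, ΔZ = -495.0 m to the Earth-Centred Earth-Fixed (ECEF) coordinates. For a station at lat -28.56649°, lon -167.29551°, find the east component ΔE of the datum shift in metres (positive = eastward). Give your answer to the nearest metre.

ΔE = 551 m

At φ = -28.56649°, λ = -167.29551°: sin φ = -0.478178, cos φ = 0.878263, sin λ = -0.219923, cos λ = -0.975517.
ΔE = −sin λ·ΔX + cos λ·ΔY = −(-0.219923)·(202.0) + (-0.975517)·(-519.0) = 550.72 m.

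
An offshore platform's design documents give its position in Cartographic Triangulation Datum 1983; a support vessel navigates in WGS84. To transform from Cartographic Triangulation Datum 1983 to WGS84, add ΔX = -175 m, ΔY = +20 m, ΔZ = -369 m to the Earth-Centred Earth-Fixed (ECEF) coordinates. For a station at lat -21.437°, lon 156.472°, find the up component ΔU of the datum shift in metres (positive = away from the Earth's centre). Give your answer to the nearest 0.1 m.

The local up (radial) axis is (cos φ cos λ, cos φ sin λ, sin φ), giving ΔU = 149.351 + 7.432 + 134.861 = 291.64 m.

ΔU = 291.6 m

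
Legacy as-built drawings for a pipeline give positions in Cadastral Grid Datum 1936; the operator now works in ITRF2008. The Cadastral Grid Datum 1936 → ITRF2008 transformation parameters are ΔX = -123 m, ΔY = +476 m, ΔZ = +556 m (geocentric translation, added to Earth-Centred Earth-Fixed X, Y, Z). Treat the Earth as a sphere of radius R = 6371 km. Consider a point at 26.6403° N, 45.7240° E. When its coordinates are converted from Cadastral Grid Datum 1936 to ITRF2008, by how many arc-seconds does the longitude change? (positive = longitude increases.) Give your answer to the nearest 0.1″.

Δλ = 15.2″

sin φ = 0.448388, cos φ = 0.893839, sin λ = 0.715985, cos λ = 0.698115.
East component: ΔE = −sin λ·ΔX + cos λ·ΔY = −(0.715985)(-123) + (0.698115)(476) = 420.37 m.
1° of latitude spans πR/180 = 111195 m; at latitude φ, 1° of longitude spans that × cos φ = 99390.4 m, so Δλ = 420.37 / 99390.4 × 3600 = 15.226″.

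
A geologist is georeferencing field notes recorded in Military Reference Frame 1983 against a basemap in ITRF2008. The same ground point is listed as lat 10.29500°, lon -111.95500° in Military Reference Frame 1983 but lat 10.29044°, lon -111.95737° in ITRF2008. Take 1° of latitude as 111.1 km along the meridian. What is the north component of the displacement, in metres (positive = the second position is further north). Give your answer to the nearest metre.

ΔN = -507 m

Δφ = 10.29044° − 10.29500° = -0.00456°; Δλ = -111.95737° − -111.95500° = -0.00237°.
ΔN = Δφ × 111100 = -506.6 m; ΔE = Δλ × 111100 × cos(10.29500°) = -0.00237 × 111100 × 0.983901 = -259.1 m.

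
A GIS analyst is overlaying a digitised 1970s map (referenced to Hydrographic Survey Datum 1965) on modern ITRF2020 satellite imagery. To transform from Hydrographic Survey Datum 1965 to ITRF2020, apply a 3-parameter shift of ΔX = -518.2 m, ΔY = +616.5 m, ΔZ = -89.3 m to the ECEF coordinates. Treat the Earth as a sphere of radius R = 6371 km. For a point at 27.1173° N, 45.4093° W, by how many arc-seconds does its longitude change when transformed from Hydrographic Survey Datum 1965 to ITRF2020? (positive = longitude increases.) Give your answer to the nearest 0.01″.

sin φ = 0.455814, cos φ = 0.890075, sin λ = -0.712140, cos λ = 0.702037.
East component: ΔE = −sin λ·ΔX + cos λ·ΔY = −(-0.712140)(-518.2) + (0.702037)(616.5) = 63.78 m.
1° of latitude spans πR/180 = 111195 m; at latitude φ, 1° of longitude spans that × cos φ = 98971.8 m, so Δλ = 63.78 / 98971.8 × 3600 = 2.320″.

Δλ = 2.32″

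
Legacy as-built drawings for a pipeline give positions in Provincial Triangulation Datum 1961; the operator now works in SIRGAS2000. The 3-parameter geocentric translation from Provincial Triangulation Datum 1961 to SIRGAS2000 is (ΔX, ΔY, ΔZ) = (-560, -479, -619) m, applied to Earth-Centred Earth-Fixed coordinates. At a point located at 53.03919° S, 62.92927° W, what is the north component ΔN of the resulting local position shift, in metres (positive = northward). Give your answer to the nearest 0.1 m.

At φ = -53.03919°, λ = -62.92927°: sin φ = -0.799047, cos φ = 0.601269, sin λ = -0.890445, cos λ = 0.455090.
ΔN = −sin φ cos λ·ΔX − sin φ sin λ·ΔY + cos φ·ΔZ = −(-0.799047)(0.455090)(-560) − (-0.799047)(-0.890445)(-479) + (0.601269)(-619) = -235.01 m.

ΔN = -235.0 m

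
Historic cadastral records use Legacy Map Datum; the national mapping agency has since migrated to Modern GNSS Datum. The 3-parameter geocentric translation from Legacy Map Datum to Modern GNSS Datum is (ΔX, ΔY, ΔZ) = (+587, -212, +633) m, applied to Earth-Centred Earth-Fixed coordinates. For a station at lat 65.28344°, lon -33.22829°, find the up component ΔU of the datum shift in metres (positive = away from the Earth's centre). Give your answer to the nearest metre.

ΔU = 829 m

At φ = 65.28344°, λ = -33.22829°: sin φ = 0.908387, cos φ = 0.418130, sin λ = -0.547976, cos λ = 0.836494.
ΔU = cos φ cos λ·ΔX + cos φ sin λ·ΔY + sin φ·ΔZ = (0.418130)(0.836494)(587) + (0.418130)(-0.547976)(-212) + (0.908387)(633) = 828.89 m.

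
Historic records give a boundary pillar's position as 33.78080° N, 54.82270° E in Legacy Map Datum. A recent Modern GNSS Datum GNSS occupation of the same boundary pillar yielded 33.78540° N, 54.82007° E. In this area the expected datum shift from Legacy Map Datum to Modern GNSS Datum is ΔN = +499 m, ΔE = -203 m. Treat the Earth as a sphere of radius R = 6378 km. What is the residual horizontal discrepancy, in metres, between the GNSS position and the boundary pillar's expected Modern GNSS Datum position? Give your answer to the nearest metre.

Observed coordinate differences: Δφ = +0.00460°, Δλ = -0.00263°.
Converting to metres (1° lat = 111317 m, cos φ = 0.831171): observed ΔN = 512.1 m, observed ΔE = -243.3 m.
Subtracting the expected shift leaves a residual of 512.1 − (499) = 13.1 m north and -243.3 − (-203) = -40.3 m east.
Residual distance = √(13.1² + (-40.3)²) = 42.4 m.

42 m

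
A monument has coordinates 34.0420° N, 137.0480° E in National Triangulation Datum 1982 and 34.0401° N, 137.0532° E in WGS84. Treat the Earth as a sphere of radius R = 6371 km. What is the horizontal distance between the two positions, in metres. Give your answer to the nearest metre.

Δφ = 34.0401° − 34.0420° = -0.0019°; Δλ = 137.0532° − 137.0480° = +0.0052°.
1° along a meridian = πR/180 = 111195 m.
ΔN = Δφ × 111195 = -211.3 m; ΔE = Δλ × 111195 × cos(34.0420°) = +0.0052 × 111195 × 0.828627 = 479.1 m.
Distance = √(ΔE² + ΔN²) = √(479.1² + (-211.3)²) = 523.6 m.

524 m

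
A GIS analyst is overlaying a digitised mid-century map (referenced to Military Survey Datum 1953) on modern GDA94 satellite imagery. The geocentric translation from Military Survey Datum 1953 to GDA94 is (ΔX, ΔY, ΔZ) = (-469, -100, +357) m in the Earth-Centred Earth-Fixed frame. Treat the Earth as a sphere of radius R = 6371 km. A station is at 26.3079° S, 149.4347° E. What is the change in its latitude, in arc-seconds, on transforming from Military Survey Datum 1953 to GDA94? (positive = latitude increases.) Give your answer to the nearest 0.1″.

sin φ = -0.443195, cos φ = 0.896425, sin λ = 0.508520, cos λ = -0.861050.
North component: ΔN = −sin φ cos λ·ΔX − sin φ sin λ·ΔY + cos φ·ΔZ = −(-0.443195)(-0.861050)(-469) − (-0.443195)(0.508520)(-100) + (0.896425)(357) = 476.46 m.
1° of latitude spans πR/180 = 111195 m, so Δφ = 476.46 / 111195 × 3600 = 15.426″.

Δφ = 15.4″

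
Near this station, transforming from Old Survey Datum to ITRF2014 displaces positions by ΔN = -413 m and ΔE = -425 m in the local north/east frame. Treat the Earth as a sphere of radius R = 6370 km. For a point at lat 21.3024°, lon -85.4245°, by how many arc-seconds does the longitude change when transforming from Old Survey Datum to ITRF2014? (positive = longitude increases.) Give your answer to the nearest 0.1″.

At latitude 21.3024°, cos φ = 0.931676.
One radian of longitude at latitude φ spans R cos φ, so Δλ = ΔE / (R cos φ) = -425.0 / (6370000 × 0.931676) = -7.1612e-05 rad = -14.771″.

Δλ = -14.8″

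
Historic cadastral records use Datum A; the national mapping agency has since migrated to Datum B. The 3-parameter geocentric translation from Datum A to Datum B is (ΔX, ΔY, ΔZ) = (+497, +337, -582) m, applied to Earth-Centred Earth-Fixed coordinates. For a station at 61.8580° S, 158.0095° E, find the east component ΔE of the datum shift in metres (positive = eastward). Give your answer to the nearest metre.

ΔE = -499 m

The local east axis at (φ, λ) is (−sin λ, cos λ, 0), so ΔE = −sin(158.0095°)·497 + cos(158.0095°)·337 = -498.58 m.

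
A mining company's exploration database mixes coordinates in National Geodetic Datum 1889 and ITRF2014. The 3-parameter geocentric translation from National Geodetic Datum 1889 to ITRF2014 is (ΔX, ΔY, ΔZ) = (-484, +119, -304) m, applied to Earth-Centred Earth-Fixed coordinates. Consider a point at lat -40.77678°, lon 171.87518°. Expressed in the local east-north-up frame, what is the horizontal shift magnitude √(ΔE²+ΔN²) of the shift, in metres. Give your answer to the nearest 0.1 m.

At φ = -40.77678°, λ = 171.87518°: sin φ = -0.653114, cos φ = 0.757260, sin λ = 0.141330, cos λ = -0.989963.
ΔE = −sin λ·ΔX + cos λ·ΔY = −(0.141330)·(-484) + (-0.989963)·(119) = -49.40 m.
ΔN = −sin φ cos λ·ΔX − sin φ sin λ·ΔY + cos φ·ΔZ = −(-0.653114)(-0.989963)(-484) − (-0.653114)(0.141330)(119) + (0.757260)(-304) = 93.71 m.
Horizontal magnitude = √(ΔE² + ΔN²) = √((-49.40)² + 93.71²) = 105.94 m.

105.9 m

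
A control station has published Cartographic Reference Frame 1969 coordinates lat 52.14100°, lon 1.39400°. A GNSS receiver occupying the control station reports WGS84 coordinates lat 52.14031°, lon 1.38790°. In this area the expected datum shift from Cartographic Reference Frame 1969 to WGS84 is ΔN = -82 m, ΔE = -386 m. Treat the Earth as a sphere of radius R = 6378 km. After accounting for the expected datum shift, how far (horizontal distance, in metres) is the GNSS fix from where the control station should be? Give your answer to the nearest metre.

Observed coordinate differences: Δφ = -0.00069°, Δλ = -0.00610°.
Converting to metres (1° lat = 111317 m, cos φ = 0.613720): observed ΔN = -76.8 m, observed ΔE = -416.7 m.
Subtracting the expected shift leaves a residual of -76.8 − (-82) = 5.2 m north and -416.7 − (-386) = -30.7 m east.
Residual distance = √(5.2² + (-30.7)²) = 31.2 m.

31 m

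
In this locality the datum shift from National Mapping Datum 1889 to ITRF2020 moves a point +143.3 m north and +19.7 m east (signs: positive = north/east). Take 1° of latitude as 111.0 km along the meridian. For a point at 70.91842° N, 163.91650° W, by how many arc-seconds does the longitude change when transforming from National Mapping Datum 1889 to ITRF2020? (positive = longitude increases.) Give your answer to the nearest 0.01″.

Δλ = 1.95″

At latitude 70.91842°, cos φ = 0.326914.
1° of longitude at this latitude = 111.0 × cos φ = 36.29 km, so Δλ = 19.7 / 36287.5 = 0.0005429° = 1.954″.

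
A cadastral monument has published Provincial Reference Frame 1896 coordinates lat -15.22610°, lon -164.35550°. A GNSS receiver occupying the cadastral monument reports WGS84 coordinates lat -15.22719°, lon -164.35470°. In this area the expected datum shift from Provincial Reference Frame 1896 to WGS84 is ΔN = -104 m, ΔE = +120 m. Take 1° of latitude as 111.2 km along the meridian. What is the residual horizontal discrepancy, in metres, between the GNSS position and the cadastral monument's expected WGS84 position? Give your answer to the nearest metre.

38 m

Observed coordinate differences: Δφ = -0.00109°, Δλ = +0.00080°.
Converting to metres (1° lat = 111200 m, cos φ = 0.964897): observed ΔN = -121.2 m, observed ΔE = 85.8 m.
Subtracting the expected shift leaves a residual of -121.2 − (-104) = -17.2 m north and 85.8 − (120) = -34.2 m east.
Residual distance = √((-17.2)² + (-34.2)²) = 38.3 m.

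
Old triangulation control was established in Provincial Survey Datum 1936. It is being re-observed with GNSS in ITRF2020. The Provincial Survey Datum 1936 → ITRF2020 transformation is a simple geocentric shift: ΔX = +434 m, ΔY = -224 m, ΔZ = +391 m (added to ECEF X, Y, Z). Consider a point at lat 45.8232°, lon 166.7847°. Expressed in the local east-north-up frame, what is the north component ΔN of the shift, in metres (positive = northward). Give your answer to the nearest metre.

The local north axis is (−sin φ cos λ, −sin φ sin λ, cos φ), giving ΔN = 303.019 + 36.727 + 272.478 = 612.22 m.

ΔN = 612 m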